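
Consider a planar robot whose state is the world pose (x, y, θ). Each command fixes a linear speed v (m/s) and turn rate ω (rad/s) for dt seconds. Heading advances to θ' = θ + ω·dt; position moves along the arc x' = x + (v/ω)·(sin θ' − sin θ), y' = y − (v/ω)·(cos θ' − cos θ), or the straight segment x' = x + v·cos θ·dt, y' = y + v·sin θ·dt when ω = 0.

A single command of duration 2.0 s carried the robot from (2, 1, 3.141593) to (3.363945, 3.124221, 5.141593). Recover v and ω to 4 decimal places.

v = -1.5000, ω = 1.0000

Δθ = 5.141593 − 3.141593 = 2.000000
ω = Δθ/dt = 2.000000/2.0 = 1.0000
R = −Δy/(cos θ' − cos θ) = -1.5000
v = R·ω = -1.5000·1.0000 = -1.5000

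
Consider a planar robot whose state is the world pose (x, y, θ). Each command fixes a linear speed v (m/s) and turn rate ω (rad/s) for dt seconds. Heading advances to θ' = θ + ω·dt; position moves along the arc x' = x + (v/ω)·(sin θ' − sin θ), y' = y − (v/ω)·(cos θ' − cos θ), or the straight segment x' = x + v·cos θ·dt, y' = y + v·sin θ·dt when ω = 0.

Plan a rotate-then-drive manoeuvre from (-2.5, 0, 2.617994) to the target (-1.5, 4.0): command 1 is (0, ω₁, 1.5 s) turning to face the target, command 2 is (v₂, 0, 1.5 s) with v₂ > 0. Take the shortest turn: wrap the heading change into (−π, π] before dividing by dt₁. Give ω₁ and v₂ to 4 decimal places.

heading to target = atan2(4−0, -1.5−-2.5) = 1.3258
Δθ = wrap(1.3258 − 2.6180) = -1.2922; ω₁ = Δθ/dt₁ = -0.8615
distance = √((-1.5−-2.5)² + (4−0)²) = 4.1231; v₂ = distance/dt₂ = 2.7487

ω₁ = -0.8615, v₂ = 2.7487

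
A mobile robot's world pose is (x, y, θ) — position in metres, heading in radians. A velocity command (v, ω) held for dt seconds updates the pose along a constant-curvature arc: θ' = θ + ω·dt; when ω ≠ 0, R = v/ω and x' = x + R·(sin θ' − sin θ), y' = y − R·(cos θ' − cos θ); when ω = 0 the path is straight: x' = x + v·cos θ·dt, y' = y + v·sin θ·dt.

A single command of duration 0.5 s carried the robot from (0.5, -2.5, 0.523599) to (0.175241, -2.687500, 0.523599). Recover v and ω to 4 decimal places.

v = -0.7500, ω = 0.0000

Δθ = 0.523599 − 0.523599 = 0.000000
ω = Δθ/dt = 0.000000/0.5 = 0.0000
ω = 0 → v = (Δx·cos θ + Δy·sin θ)/dt = -0.7500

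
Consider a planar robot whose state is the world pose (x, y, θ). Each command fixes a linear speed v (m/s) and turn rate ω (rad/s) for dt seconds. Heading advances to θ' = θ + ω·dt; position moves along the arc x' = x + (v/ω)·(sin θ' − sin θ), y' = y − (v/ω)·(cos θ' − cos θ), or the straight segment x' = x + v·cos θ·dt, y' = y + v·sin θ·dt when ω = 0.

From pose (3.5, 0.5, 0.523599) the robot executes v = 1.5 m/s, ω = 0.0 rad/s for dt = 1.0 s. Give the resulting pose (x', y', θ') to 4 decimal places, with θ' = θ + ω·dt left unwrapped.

(4.7990, 1.2500, 0.5236)

θ' = 0.5236 + 0.0·1.0 = 0.5236
ω = 0 → straight: x' = 3.5 + 1.5·cos(0.5236)·1.0 = 4.7990
y' = 0.5 + 1.5·sin(0.5236)·1.0 = 1.2500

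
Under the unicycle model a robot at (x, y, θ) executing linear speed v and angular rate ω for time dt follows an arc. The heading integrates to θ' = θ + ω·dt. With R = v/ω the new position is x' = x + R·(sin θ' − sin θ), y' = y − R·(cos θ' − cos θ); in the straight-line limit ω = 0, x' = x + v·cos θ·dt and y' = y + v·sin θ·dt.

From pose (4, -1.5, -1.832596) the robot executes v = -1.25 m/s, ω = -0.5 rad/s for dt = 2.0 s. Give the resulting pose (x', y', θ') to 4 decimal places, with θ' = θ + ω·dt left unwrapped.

θ' = -1.8326 + -0.5·2.0 = -2.8326
R = v/ω = -1.25/-0.5 = 2.5000
x' = 4 + 2.5000·(sin -2.8326 − sin -1.8326) = 5.6546
y' = -1.5 − 2.5000·(cos -2.8326 − cos -1.8326) = 0.2345

(5.6546, 0.2345, -2.8326)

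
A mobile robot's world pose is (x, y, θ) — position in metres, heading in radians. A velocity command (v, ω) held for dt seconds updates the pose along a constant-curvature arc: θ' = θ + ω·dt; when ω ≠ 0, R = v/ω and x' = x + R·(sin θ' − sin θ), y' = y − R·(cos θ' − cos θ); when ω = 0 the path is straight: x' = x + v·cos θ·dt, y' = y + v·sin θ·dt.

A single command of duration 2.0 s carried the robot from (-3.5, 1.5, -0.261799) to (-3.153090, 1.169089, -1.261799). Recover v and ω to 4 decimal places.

Δθ = -1.261799 − -0.261799 = -1.000000
ω = Δθ/dt = -1.000000/2.0 = -0.5000
R = Δx/(sin θ' − sin θ) = -0.5000
v = R·ω = -0.5000·-0.5000 = 0.2500

v = 0.2500, ω = -0.5000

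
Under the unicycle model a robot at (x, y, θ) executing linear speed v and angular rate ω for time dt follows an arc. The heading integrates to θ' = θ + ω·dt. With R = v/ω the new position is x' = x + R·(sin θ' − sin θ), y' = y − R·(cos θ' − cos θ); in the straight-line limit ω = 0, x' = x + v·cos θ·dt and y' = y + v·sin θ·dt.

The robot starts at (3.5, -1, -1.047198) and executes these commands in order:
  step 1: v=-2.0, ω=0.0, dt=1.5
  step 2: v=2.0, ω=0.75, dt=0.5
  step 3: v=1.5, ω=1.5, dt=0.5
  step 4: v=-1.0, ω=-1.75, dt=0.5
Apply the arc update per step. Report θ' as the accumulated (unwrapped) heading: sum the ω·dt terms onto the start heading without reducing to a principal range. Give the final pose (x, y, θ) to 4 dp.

(2.8961, 0.8008, -0.7972)

step 1: θ'=-1.0472 (straight) → pose (2.0000, 1.5981, -1.0472)
step 2: θ'=-0.6722 (R=2.6667) → pose (2.6488, 0.8449, -0.6722)
step 3: θ'=0.0778 (R=1.0000) → pose (3.3493, 0.6303, 0.0778)
step 4: θ'=-0.7972 (R=0.5714) → pose (2.8961, 0.8008, -0.7972)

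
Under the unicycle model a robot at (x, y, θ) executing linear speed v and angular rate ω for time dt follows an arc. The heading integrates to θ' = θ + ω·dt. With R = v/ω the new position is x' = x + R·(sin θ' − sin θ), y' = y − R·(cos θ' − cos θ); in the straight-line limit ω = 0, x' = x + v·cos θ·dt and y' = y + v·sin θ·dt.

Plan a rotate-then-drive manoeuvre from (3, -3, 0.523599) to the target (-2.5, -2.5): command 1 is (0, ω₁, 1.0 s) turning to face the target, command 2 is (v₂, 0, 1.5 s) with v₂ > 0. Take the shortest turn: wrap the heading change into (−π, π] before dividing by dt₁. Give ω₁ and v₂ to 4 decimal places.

ω₁ = 2.5273, v₂ = 3.6818

heading to target = atan2(-2.5−-3, -2.5−3) = 3.0509
Δθ = wrap(3.0509 − 0.5236) = 2.5273; ω₁ = Δθ/dt₁ = 2.5273
distance = √((-2.5−3)² + (-2.5−-3)²) = 5.5227; v₂ = distance/dt₂ = 3.6818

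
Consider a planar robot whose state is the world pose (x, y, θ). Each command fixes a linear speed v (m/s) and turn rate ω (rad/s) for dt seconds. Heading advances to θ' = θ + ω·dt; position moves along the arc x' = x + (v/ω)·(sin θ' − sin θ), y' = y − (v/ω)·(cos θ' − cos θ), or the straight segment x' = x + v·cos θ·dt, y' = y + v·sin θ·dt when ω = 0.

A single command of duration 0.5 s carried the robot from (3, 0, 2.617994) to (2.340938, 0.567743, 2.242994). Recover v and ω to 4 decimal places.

Δθ = 2.242994 − 2.617994 = -0.375000
ω = Δθ/dt = -0.375000/0.5 = -0.7500
R = Δx/(sin θ' − sin θ) = -2.3333
v = R·ω = -2.3333·-0.7500 = 1.7500

v = 1.7500, ω = -0.7500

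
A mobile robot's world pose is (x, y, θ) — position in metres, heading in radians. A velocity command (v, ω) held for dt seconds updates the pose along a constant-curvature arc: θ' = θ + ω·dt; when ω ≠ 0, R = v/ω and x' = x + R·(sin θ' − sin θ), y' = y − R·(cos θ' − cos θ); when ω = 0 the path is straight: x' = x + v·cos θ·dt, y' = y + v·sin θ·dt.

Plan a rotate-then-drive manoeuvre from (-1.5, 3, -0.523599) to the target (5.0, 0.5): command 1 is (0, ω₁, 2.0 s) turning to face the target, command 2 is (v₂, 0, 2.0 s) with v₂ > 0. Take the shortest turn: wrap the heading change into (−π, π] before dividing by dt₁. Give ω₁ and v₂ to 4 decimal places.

ω₁ = 0.0782, v₂ = 3.4821

heading to target = atan2(0.5−3, 5−-1.5) = -0.3672
Δθ = wrap(-0.3672 − -0.5236) = 0.1564; ω₁ = Δθ/dt₁ = 0.0782
distance = √((5−-1.5)² + (0.5−3)²) = 6.9642; v₂ = distance/dt₂ = 3.4821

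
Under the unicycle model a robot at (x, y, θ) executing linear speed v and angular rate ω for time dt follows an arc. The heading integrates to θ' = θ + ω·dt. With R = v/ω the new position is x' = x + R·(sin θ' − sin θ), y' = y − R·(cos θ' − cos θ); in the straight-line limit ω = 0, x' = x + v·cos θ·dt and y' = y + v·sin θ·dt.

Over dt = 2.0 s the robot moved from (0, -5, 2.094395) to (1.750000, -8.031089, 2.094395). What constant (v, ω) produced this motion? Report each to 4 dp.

v = -1.7500, ω = 0.0000

Δθ = 2.094395 − 2.094395 = 0.000000
ω = Δθ/dt = 0.000000/2.0 = 0.0000
ω = 0 → v = (Δx·cos θ + Δy·sin θ)/dt = -1.7500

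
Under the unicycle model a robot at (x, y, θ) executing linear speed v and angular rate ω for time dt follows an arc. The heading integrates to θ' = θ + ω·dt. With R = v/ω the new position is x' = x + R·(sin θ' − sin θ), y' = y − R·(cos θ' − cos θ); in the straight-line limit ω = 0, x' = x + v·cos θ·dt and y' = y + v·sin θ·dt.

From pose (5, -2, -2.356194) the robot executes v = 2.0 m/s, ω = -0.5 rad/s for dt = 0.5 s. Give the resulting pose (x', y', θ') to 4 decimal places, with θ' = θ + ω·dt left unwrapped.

θ' = -2.3562 + -0.5·0.5 = -2.6062
R = v/ω = 2.0/-0.5 = -4.0000
x' = 5 + -4.0000·(sin -2.6062 − sin -2.3562) = 4.2123
y' = -2 − -4.0000·(cos -2.6062 − cos -2.3562) = -2.6118

(4.2123, -2.6118, -2.6062)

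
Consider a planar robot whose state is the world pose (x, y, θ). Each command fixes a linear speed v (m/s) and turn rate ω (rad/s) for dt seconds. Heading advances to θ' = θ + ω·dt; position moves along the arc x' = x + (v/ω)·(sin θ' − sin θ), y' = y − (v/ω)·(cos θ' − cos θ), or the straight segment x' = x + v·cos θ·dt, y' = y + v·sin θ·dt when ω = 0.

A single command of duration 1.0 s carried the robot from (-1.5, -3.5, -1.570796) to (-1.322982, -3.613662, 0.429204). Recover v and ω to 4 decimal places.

Δθ = 0.429204 − -1.570796 = 2.000000
ω = Δθ/dt = 2.000000/1.0 = 2.0000
R = Δx/(sin θ' − sin θ) = 0.1250
v = R·ω = 0.1250·2.0000 = 0.2500

v = 0.2500, ω = 2.0000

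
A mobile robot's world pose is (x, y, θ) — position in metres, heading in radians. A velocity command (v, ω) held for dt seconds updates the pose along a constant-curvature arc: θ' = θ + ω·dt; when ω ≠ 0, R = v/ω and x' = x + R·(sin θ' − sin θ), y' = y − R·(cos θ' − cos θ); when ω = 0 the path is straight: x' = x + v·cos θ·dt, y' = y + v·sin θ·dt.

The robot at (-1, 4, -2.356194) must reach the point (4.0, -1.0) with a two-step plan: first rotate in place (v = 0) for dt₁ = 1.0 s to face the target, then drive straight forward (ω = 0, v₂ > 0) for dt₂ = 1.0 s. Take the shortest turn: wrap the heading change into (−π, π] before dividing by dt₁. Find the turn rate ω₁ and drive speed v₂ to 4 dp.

heading to target = atan2(-1−4, 4−-1) = -0.7854
Δθ = wrap(-0.7854 − -2.3562) = 1.5708; ω₁ = Δθ/dt₁ = 1.5708
distance = √((4−-1)² + (-1−4)²) = 7.0711; v₂ = distance/dt₂ = 7.0711

ω₁ = 1.5708, v₂ = 7.0711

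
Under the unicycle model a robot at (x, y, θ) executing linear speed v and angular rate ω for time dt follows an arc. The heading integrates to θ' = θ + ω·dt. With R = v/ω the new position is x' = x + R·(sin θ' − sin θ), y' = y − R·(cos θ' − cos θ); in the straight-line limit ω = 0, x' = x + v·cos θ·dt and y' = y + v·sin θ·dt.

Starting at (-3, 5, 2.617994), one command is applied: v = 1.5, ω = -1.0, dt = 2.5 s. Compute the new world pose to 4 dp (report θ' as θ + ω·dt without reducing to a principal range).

(-2.4266, 7.7886, 0.1180)

θ' = 2.6180 + -1.0·2.5 = 0.1180
R = v/ω = 1.5/-1.0 = -1.5000
x' = -3 + -1.5000·(sin 0.1180 − sin 2.6180) = -2.4266
y' = 5 − -1.5000·(cos 0.1180 − cos 2.6180) = 7.7886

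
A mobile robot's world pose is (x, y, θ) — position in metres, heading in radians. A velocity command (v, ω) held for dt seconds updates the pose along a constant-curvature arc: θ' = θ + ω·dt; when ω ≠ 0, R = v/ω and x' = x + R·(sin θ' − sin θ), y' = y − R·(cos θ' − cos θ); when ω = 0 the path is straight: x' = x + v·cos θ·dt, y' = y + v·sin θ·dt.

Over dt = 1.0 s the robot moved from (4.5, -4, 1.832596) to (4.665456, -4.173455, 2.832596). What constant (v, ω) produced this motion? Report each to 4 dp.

v = -0.2500, ω = 1.0000

Δθ = 2.832596 − 1.832596 = 1.000000
ω = Δθ/dt = 1.000000/1.0 = 1.0000
R = −Δy/(cos θ' − cos θ) = -0.2500
v = R·ω = -0.2500·1.0000 = -0.2500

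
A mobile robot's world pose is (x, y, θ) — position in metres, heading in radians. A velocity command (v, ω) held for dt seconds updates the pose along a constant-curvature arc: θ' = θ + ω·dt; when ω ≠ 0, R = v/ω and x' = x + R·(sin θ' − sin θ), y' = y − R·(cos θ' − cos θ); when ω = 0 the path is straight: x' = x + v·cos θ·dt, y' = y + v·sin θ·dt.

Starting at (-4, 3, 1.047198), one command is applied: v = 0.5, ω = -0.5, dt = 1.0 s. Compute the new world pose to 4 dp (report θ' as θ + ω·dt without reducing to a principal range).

(-3.6543, 3.3540, 0.5472)

θ' = 1.0472 + -0.5·1.0 = 0.5472
R = v/ω = 0.5/-0.5 = -1.0000
x' = -4 + -1.0000·(sin 0.5472 − sin 1.0472) = -3.6543
y' = 3 − -1.0000·(cos 0.5472 − cos 1.0472) = 3.3540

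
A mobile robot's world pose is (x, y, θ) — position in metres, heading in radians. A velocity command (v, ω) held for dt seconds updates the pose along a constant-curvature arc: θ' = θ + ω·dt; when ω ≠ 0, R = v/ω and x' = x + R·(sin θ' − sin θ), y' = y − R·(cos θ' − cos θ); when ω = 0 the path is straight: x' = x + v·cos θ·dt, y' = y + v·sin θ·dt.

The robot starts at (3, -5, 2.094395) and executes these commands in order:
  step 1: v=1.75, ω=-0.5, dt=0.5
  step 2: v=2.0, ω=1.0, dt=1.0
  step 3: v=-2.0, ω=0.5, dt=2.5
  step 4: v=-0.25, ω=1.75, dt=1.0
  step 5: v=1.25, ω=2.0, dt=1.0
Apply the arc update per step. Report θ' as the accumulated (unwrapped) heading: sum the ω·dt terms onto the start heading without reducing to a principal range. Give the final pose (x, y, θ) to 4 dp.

(6.5876, -0.5448, 7.8444)

step 1: θ'=1.8444 (R=-3.5000) → pose (2.6613, -4.1957, 1.8444)
step 2: θ'=2.8444 (R=2.0000) → pose (1.3213, -2.8238, 2.8444)
step 3: θ'=4.0944 (R=-4.0000) → pose (5.7529, -1.3167, 4.0944)
step 4: θ'=5.8444 (R=-0.1429) → pose (5.6971, -1.1046, 5.8444)
step 5: θ'=7.8444 (R=0.6250) → pose (6.5876, -0.5448, 7.8444)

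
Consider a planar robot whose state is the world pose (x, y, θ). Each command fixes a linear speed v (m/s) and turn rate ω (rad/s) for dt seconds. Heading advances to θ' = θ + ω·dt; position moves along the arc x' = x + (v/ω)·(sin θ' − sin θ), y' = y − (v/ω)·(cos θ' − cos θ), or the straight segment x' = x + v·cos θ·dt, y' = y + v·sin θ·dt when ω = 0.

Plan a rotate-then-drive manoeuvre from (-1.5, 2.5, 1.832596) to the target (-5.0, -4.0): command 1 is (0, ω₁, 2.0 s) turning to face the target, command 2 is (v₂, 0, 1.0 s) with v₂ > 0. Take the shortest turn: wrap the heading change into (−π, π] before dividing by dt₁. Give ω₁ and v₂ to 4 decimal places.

ω₁ = 1.1929, v₂ = 7.3824

heading to target = atan2(-4−2.5, -5−-1.5) = -2.0647
Δθ = wrap(-2.0647 − 1.8326) = 2.3859; ω₁ = Δθ/dt₁ = 1.1929
distance = √((-5−-1.5)² + (-4−2.5)²) = 7.3824; v₂ = distance/dt₂ = 7.3824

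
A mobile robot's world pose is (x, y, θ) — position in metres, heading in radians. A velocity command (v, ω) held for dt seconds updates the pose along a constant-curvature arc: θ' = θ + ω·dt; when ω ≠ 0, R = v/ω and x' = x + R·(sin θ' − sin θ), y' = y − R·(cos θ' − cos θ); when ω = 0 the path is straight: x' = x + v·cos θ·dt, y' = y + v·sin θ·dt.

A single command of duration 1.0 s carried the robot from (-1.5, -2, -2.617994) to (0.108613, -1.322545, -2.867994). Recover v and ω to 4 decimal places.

Δθ = -2.867994 − -2.617994 = -0.250000
ω = Δθ/dt = -0.250000/1.0 = -0.2500
R = Δx/(sin θ' − sin θ) = 7.0000
v = R·ω = 7.0000·-0.2500 = -1.7500

v = -1.7500, ω = -0.2500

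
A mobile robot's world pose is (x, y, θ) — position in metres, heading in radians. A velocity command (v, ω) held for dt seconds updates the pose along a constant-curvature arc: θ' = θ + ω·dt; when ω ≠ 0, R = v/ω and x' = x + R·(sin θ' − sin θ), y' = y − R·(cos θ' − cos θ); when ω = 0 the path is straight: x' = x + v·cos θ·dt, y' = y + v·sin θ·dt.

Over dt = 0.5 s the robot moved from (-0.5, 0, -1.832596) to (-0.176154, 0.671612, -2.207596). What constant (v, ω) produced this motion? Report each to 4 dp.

Δθ = -2.207596 − -1.832596 = -0.375000
ω = Δθ/dt = -0.375000/0.5 = -0.7500
R = −Δy/(cos θ' − cos θ) = 2.0000
v = R·ω = 2.0000·-0.7500 = -1.5000

v = -1.5000, ω = -0.7500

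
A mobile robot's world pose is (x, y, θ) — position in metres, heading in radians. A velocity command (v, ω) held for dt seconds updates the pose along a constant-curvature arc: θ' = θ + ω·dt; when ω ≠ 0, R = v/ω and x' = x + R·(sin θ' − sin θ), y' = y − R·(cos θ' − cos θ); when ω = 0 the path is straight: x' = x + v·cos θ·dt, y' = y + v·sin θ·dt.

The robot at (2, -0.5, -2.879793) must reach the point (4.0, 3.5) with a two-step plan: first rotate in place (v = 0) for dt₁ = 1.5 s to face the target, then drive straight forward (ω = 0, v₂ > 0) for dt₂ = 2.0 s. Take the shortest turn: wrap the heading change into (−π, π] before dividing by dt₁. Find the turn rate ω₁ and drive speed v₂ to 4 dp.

heading to target = atan2(3.5−-0.5, 4−2) = 1.1071
Δθ = wrap(1.1071 − -2.8798) = -2.2962; ω₁ = Δθ/dt₁ = -1.5308
distance = √((4−2)² + (3.5−-0.5)²) = 4.4721; v₂ = distance/dt₂ = 2.2361

ω₁ = -1.5308, v₂ = 2.2361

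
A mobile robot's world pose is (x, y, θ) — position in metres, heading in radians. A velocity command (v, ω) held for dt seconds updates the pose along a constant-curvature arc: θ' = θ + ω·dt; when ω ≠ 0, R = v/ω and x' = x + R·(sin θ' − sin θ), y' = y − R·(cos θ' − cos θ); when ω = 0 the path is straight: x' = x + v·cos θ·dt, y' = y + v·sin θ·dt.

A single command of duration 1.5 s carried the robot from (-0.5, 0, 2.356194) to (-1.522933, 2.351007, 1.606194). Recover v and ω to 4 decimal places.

Δθ = 1.606194 − 2.356194 = -0.750000
ω = Δθ/dt = -0.750000/1.5 = -0.5000
R = −Δy/(cos θ' − cos θ) = -3.5000
v = R·ω = -3.5000·-0.5000 = 1.7500

v = 1.7500, ω = -0.5000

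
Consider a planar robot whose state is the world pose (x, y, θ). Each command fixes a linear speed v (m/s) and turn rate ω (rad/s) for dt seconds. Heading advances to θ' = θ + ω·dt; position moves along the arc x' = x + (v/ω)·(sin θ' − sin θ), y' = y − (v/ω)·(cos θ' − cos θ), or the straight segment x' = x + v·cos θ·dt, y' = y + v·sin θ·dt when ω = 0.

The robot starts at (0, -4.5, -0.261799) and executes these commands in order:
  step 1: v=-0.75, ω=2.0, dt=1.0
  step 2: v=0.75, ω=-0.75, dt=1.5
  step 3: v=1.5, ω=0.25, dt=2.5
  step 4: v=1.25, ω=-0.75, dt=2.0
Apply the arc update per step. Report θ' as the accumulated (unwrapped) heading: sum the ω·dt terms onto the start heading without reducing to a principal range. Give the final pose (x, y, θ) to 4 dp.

step 1: θ'=1.7382 (R=-0.3750) → pose (-0.4668, -4.9247, 1.7382)
step 2: θ'=0.6132 (R=-1.0000) → pose (-0.0563, -3.9403, 0.6132)
step 3: θ'=1.2382 (R=6.0000) → pose (2.1620, -0.9924, 1.2382)
step 4: θ'=-0.2618 (R=-1.6667) → pose (4.1687, 0.0733, -0.2618)

(4.1687, 0.0733, -0.2618)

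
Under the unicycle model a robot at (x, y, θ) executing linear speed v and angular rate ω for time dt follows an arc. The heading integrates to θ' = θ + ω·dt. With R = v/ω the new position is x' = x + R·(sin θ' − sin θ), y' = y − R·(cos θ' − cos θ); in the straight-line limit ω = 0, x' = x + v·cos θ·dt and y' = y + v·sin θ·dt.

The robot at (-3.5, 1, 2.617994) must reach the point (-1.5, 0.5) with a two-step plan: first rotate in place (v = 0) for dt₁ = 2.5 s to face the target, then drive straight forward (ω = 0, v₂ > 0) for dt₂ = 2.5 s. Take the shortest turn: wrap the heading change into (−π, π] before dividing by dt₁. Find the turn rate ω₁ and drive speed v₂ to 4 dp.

heading to target = atan2(0.5−1, -1.5−-3.5) = -0.2450
Δθ = wrap(-0.2450 − 2.6180) = -2.8630; ω₁ = Δθ/dt₁ = -1.1452
distance = √((-1.5−-3.5)² + (0.5−1)²) = 2.0616; v₂ = distance/dt₂ = 0.8246

ω₁ = -1.1452, v₂ = 0.8246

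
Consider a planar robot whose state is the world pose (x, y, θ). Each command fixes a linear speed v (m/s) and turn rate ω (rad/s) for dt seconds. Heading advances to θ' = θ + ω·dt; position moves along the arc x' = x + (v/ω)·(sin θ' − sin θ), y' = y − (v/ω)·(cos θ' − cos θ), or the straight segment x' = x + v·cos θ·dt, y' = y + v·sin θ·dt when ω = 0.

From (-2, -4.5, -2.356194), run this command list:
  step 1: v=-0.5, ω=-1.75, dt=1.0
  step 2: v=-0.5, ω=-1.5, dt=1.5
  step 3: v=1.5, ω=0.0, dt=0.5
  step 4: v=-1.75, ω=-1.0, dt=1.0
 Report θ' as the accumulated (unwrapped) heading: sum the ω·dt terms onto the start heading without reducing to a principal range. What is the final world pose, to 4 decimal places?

step 1: θ'=-4.1062 (R=0.2857) → pose (-1.5632, -4.5392, -4.1062)
step 2: θ'=-6.3562 (R=0.3333) → pose (-1.8614, -5.0616, -6.3562)
step 3: θ'=-6.3562 (straight) → pose (-1.1134, -5.1163, -6.3562)
step 4: θ'=-7.3562 (R=1.7500) → pose (-2.5234, -4.2066, -7.3562)

(-2.5234, -4.2066, -7.3562)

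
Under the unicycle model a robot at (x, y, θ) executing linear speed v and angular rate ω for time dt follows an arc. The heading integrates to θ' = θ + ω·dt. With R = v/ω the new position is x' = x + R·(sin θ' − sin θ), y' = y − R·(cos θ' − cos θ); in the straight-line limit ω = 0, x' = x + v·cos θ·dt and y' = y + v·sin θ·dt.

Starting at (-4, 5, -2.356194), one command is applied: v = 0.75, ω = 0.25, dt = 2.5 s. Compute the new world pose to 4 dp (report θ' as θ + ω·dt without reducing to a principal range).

(-4.8402, 3.3578, -1.7312)

θ' = -2.3562 + 0.25·2.5 = -1.7312
R = v/ω = 0.75/0.25 = 3.0000
x' = -4 + 3.0000·(sin -1.7312 − sin -2.3562) = -4.8402
y' = 5 − 3.0000·(cos -1.7312 − cos -2.3562) = 3.3578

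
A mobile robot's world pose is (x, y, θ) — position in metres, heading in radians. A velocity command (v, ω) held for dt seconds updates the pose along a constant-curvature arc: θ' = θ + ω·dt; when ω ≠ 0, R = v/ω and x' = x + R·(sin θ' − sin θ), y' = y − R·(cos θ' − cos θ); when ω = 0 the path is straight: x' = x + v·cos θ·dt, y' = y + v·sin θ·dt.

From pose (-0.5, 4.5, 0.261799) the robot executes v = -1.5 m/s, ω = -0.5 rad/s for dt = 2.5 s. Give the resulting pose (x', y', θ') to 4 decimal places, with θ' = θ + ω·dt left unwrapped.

(-3.7816, 5.7472, -0.9882)

θ' = 0.2618 + -0.5·2.5 = -0.9882
R = v/ω = -1.5/-0.5 = 3.0000
x' = -0.5 + 3.0000·(sin -0.9882 − sin 0.2618) = -3.7816
y' = 4.5 − 3.0000·(cos -0.9882 − cos 0.2618) = 5.7472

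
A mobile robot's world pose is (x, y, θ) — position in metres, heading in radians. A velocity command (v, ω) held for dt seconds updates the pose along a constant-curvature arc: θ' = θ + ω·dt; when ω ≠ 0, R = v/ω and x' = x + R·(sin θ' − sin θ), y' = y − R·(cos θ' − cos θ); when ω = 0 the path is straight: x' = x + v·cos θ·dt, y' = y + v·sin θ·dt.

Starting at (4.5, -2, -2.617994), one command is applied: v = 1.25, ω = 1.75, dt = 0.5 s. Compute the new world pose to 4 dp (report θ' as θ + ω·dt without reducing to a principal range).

(4.1534, -2.4962, -1.7430)

θ' = -2.6180 + 1.75·0.5 = -1.7430
R = v/ω = 1.25/1.75 = 0.7143
x' = 4.5 + 0.7143·(sin -1.7430 − sin -2.6180) = 4.1534
y' = -2 − 0.7143·(cos -1.7430 − cos -2.6180) = -2.4962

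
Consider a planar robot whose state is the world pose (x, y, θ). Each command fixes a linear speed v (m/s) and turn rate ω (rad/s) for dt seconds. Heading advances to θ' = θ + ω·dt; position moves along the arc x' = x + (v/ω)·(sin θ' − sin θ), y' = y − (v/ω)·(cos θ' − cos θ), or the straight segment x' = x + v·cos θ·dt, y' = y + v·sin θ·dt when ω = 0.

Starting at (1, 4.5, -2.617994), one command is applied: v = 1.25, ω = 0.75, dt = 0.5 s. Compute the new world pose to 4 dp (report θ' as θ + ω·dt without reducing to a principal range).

θ' = -2.6180 + 0.75·0.5 = -2.2430
R = v/ω = 1.25/0.75 = 1.6667
x' = 1 + 1.6667·(sin -2.2430 − sin -2.6180) = 0.5292
y' = 4.5 − 1.6667·(cos -2.2430 − cos -2.6180) = 4.0945

(0.5292, 4.0945, -2.2430)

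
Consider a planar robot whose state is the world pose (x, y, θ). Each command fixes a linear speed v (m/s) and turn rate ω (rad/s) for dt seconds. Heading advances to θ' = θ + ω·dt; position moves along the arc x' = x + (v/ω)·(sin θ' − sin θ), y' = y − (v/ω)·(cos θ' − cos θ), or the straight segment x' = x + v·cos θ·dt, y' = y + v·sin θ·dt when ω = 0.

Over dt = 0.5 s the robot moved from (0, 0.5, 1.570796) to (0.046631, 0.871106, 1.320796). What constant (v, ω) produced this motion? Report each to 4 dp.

v = 0.7500, ω = -0.5000

Δθ = 1.320796 − 1.570796 = -0.250000
ω = Δθ/dt = -0.250000/0.5 = -0.5000
R = −Δy/(cos θ' − cos θ) = -1.5000
v = R·ω = -1.5000·-0.5000 = 0.7500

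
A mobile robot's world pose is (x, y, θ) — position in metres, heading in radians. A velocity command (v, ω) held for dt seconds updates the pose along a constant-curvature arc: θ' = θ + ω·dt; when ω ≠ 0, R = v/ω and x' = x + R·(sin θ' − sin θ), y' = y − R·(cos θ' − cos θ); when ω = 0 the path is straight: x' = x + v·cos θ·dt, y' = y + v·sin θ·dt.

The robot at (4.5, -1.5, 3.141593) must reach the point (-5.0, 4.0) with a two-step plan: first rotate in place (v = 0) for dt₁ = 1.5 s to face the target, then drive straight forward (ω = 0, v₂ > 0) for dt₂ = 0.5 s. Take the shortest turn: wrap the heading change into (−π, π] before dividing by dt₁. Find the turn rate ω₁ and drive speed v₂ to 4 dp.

ω₁ = -0.3499, v₂ = 21.9545

heading to target = atan2(4−-1.5, -5−4.5) = 2.6168
Δθ = wrap(2.6168 − 3.1416) = -0.5248; ω₁ = Δθ/dt₁ = -0.3499
distance = √((-5−4.5)² + (4−-1.5)²) = 10.9772; v₂ = distance/dt₂ = 21.9545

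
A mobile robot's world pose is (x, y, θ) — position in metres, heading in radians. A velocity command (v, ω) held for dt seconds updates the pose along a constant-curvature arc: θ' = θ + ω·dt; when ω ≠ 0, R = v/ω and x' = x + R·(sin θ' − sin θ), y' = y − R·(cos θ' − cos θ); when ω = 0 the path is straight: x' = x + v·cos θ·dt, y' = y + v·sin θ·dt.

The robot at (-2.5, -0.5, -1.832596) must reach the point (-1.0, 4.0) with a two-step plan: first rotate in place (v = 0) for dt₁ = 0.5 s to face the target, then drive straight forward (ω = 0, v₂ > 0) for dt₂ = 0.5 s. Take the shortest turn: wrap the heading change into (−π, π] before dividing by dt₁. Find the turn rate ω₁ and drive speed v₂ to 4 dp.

ω₁ = 6.1633, v₂ = 9.4868

heading to target = atan2(4−-0.5, -1−-2.5) = 1.2490
Δθ = wrap(1.2490 − -1.8326) = 3.0816; ω₁ = Δθ/dt₁ = 6.1633
distance = √((-1−-2.5)² + (4−-0.5)²) = 4.7434; v₂ = distance/dt₂ = 9.4868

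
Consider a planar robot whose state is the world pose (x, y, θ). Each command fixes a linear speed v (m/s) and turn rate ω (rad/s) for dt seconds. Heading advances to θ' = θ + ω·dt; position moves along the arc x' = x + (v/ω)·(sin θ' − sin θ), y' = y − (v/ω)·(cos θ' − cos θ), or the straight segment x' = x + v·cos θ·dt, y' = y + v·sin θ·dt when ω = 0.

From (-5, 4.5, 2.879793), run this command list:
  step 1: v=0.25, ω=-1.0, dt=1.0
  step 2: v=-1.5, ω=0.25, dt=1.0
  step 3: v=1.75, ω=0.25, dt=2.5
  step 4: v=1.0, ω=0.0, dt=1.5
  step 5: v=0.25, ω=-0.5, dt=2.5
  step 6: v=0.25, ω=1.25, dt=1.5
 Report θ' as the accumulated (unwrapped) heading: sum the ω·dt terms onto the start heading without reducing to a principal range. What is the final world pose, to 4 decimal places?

(-9.7845, 7.3480, 3.3798)

step 1: θ'=1.8798 (R=-0.2500) → pose (-5.1735, 4.6655, 1.8798)
step 2: θ'=2.1298 (R=-6.0000) → pose (-4.5443, 3.3081, 2.1298)
step 3: θ'=2.7548 (R=7.0000) → pose (-7.8383, 6.0786, 2.7548)
step 4: θ'=2.7548 (straight) → pose (-9.2275, 6.6444, 2.7548)
step 5: θ'=1.5048 (R=-0.5000) → pose (-9.5378, 7.1404, 1.5048)
step 6: θ'=3.3798 (R=0.2000) → pose (-9.7845, 7.3480, 3.3798)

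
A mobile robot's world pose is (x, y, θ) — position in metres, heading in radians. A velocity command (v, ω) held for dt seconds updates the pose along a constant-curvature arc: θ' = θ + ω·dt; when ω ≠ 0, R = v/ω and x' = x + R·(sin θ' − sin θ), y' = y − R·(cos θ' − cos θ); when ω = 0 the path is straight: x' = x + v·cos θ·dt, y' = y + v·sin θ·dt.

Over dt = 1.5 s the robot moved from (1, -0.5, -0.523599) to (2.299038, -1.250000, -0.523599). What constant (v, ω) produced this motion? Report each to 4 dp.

Δθ = -0.523599 − -0.523599 = 0.000000
ω = Δθ/dt = 0.000000/1.5 = 0.0000
ω = 0 → v = (Δx·cos θ + Δy·sin θ)/dt = 1.0000

v = 1.0000, ω = 0.0000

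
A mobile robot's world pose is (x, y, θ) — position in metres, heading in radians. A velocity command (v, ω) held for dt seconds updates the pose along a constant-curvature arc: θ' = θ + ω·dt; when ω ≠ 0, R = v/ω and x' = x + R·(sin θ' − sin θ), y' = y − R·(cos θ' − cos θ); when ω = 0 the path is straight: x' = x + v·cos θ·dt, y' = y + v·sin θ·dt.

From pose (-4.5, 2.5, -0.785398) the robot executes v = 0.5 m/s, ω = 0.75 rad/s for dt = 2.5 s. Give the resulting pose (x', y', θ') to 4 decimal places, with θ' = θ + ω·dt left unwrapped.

(-3.4376, 2.6628, 1.0896)

θ' = -0.7854 + 0.75·2.5 = 1.0896
R = v/ω = 0.5/0.75 = 0.6667
x' = -4.5 + 0.6667·(sin 1.0896 − sin -0.7854) = -3.4376
y' = 2.5 − 0.6667·(cos 1.0896 − cos -0.7854) = 2.6628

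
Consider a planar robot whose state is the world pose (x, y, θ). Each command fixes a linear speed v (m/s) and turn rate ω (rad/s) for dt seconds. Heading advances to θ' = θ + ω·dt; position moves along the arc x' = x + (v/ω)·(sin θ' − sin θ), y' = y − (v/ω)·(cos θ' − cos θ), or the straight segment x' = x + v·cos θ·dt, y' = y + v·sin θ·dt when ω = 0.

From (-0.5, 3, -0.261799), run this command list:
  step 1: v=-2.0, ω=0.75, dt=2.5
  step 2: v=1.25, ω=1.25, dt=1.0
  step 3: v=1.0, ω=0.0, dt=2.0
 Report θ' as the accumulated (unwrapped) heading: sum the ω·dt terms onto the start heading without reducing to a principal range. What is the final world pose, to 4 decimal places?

step 1: θ'=1.6132 (R=-2.6667) → pose (-3.8545, 0.3112, 1.6132)
step 2: θ'=2.8632 (R=1.0000) → pose (-4.5787, 1.2303, 2.8632)
step 3: θ'=2.8632 (straight) → pose (-6.5017, 1.7799, 2.8632)

(-6.5017, 1.7799, 2.8632)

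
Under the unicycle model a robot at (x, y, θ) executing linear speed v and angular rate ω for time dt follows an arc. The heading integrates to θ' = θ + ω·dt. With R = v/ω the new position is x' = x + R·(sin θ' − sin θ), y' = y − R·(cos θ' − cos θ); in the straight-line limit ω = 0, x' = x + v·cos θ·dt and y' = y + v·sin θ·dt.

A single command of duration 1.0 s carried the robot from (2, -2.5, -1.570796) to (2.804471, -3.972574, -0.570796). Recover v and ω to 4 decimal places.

v = 1.7500, ω = 1.0000

Δθ = -0.570796 − -1.570796 = 1.000000
ω = Δθ/dt = 1.000000/1.0 = 1.0000
R = −Δy/(cos θ' − cos θ) = 1.7500
v = R·ω = 1.7500·1.0000 = 1.7500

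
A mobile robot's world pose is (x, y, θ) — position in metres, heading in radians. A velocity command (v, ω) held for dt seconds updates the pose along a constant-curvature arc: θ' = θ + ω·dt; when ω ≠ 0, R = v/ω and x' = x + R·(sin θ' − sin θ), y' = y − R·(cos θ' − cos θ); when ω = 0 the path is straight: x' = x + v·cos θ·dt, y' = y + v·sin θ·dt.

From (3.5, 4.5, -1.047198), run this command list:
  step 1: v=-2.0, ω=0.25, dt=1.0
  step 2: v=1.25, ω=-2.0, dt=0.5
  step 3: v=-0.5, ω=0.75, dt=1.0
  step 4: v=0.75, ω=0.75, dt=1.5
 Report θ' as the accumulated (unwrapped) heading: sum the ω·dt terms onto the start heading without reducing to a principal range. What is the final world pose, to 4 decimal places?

(3.3284, 5.4987, 0.0778)

step 1: θ'=-0.7972 (R=-8.0000) → pose (2.2950, 6.0897, -0.7972)
step 2: θ'=-1.7972 (R=-0.6250) → pose (2.4569, 5.5127, -1.7972)
step 3: θ'=-1.0472 (R=-0.6667) → pose (2.3846, 5.9957, -1.0472)
step 4: θ'=0.0778 (R=1.0000) → pose (3.3284, 5.4987, 0.0778)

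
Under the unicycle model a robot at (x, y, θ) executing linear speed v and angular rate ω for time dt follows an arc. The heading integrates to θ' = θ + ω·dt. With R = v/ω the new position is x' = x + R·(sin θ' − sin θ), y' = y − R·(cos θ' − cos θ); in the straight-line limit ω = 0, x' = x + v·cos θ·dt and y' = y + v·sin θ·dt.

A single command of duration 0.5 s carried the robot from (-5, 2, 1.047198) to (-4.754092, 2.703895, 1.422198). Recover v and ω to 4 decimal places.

v = 1.5000, ω = 0.7500

Δθ = 1.422198 − 1.047198 = 0.375000
ω = Δθ/dt = 0.375000/0.5 = 0.7500
R = −Δy/(cos θ' − cos θ) = 2.0000
v = R·ω = 2.0000·0.7500 = 1.5000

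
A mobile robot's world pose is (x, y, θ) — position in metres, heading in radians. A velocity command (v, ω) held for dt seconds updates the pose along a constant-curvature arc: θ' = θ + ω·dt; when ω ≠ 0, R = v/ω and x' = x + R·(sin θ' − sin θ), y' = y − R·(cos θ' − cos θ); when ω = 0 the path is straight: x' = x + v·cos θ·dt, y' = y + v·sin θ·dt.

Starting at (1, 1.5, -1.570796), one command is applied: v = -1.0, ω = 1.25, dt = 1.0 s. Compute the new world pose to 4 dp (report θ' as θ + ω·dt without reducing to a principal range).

(0.4523, 2.2592, -0.3208)

θ' = -1.5708 + 1.25·1.0 = -0.3208
R = v/ω = -1.0/1.25 = -0.8000
x' = 1 + -0.8000·(sin -0.3208 − sin -1.5708) = 0.4523
y' = 1.5 − -0.8000·(cos -0.3208 − cos -1.5708) = 2.2592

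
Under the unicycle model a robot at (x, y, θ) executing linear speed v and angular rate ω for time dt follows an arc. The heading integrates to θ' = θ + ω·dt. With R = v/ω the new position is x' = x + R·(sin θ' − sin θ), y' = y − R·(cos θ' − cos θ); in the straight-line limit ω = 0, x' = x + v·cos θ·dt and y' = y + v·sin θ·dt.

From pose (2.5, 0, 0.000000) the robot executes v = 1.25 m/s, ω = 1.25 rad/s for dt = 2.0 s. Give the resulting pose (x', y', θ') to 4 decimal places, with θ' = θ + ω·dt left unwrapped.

θ' = 0.0000 + 1.25·2.0 = 2.5000
R = v/ω = 1.25/1.25 = 1.0000
x' = 2.5 + 1.0000·(sin 2.5000 − sin 0.0000) = 3.0985
y' = 0 − 1.0000·(cos 2.5000 − cos 0.0000) = 1.8011

(3.0985, 1.8011, 2.5000)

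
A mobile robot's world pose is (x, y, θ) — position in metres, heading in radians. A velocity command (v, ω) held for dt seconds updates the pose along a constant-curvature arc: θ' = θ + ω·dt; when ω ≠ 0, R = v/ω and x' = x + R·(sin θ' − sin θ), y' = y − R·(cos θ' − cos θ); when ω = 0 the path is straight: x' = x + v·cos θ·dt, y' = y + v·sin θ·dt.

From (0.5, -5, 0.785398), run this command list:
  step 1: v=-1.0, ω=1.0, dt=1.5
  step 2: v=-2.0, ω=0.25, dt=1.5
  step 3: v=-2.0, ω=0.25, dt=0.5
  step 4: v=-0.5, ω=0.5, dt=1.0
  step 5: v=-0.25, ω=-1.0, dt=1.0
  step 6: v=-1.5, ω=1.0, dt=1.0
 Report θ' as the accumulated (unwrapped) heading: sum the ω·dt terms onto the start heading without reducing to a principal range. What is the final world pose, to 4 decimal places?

step 1: θ'=2.2854 (R=-1.0000) → pose (0.4518, -6.3624, 2.2854)
step 2: θ'=2.6604 (R=-8.0000) → pose (2.7919, -8.2114, 2.6604)
step 3: θ'=2.7854 (R=-8.0000) → pose (3.7049, -8.6177, 2.7854)
step 4: θ'=3.2854 (R=-1.0000) → pose (4.1969, -8.6702, 3.2854)
step 5: θ'=2.2854 (R=0.2500) → pose (4.4216, -8.7538, 2.2854)
step 6: θ'=3.2854 (R=-1.5000) → pose (5.7696, -9.2553, 3.2854)

(5.7696, -9.2553, 3.2854)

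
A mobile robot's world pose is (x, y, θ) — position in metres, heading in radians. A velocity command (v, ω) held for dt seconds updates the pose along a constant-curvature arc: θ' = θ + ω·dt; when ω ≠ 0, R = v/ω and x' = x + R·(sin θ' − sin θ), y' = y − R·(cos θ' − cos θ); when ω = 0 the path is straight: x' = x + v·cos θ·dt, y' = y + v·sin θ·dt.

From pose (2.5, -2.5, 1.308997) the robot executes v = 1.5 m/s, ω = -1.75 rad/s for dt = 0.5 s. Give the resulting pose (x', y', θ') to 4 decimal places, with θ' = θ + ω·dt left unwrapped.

θ' = 1.3090 + -1.75·0.5 = 0.4340
R = v/ω = 1.5/-1.75 = -0.8571
x' = 2.5 + -0.8571·(sin 0.4340 − sin 1.3090) = 2.9675
y' = -2.5 − -0.8571·(cos 0.4340 − cos 1.3090) = -1.9442

(2.9675, -1.9442, 0.4340)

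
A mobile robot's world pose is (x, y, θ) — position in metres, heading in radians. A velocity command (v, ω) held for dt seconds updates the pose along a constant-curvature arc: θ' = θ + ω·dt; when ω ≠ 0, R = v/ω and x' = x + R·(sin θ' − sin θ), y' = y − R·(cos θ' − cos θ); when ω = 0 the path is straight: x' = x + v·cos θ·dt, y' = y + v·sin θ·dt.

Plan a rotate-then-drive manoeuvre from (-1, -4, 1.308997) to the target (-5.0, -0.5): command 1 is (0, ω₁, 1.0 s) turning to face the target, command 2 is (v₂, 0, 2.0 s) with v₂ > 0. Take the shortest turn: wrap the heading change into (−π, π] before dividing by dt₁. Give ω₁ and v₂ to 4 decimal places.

heading to target = atan2(-0.5−-4, -5−-1) = 2.4228
Δθ = wrap(2.4228 − 1.3090) = 1.1138; ω₁ = Δθ/dt₁ = 1.1138
distance = √((-5−-1)² + (-0.5−-4)²) = 5.3151; v₂ = distance/dt₂ = 2.6575

ω₁ = 1.1138, v₂ = 2.6575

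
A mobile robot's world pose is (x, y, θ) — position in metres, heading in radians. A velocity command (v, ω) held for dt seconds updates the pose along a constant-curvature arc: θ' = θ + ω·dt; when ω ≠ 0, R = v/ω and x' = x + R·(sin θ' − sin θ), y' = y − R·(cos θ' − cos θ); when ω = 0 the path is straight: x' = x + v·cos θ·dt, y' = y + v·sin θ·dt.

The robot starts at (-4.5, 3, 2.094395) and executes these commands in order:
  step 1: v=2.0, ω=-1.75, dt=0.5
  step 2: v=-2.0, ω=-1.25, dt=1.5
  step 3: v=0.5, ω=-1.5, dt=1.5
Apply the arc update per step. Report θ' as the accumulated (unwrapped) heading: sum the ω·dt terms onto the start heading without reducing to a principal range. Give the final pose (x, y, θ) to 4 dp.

(-7.1862, 2.6590, -2.9056)

step 1: θ'=1.2194 (R=-1.1429) → pose (-4.5833, 3.9648, 1.2194)
step 2: θ'=-0.6556 (R=1.6000) → pose (-7.0609, 3.2473, -0.6556)
step 3: θ'=-2.9056 (R=-0.3333) → pose (-7.1862, 2.6590, -2.9056)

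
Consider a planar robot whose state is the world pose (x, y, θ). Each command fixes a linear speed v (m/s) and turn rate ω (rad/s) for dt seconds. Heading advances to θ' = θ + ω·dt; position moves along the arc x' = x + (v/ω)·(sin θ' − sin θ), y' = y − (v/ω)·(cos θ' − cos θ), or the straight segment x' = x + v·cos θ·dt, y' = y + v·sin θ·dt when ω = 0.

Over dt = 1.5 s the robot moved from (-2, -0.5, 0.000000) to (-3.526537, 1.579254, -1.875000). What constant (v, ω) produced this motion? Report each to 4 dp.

v = -2.0000, ω = -1.2500

Δθ = -1.875000 − 0.000000 = -1.875000
ω = Δθ/dt = -1.875000/1.5 = -1.2500
R = −Δy/(cos θ' − cos θ) = 1.6000
v = R·ω = 1.6000·-1.2500 = -2.0000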